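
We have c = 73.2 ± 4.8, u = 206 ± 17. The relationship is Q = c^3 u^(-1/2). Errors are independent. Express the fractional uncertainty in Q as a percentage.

Products/powers → add relative errors in quadrature, weighted by exponent:
  (3·δc/c)² = (3×0.0656)² = 0.0387;  (−½·δu/u)² = (-0.5×0.0825)² = 0.00170
δQ/Q = √(0.0404) = 0.201

20.1%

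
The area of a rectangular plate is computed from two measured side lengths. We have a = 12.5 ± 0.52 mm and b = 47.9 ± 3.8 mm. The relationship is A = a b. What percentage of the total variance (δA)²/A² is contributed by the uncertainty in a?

21.6%

(δA/A)² = (1·δa/a)² + (1·δb/b)²
  a term: (1×0.0416)² = 0.00173
  b term: (1×0.0793)² = 0.00629
Total = 0.00802. Share from a = 0.00173/0.00802 = 0.216.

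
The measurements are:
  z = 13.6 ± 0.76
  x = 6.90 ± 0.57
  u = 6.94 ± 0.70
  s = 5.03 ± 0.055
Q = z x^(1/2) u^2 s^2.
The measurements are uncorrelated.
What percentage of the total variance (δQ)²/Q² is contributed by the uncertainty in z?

6.79%

(δQ/Q)² = (1·δz/z)² + (½·δx/x)² + (2·δu/u)² + (2·δs/s)²
  z term: (1×0.0559)² = 0.00312
  x term: (0.5×0.0826)² = 0.00171
  u term: (2×0.101)² = 0.0407
  s term: (2×0.0109)² = 0.000478
Total = 0.0460. Share from z = 0.00312/0.0460 = 0.0679.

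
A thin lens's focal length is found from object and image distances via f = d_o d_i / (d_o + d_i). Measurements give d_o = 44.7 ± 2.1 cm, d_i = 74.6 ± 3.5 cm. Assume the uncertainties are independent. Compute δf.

∂f/∂d_o = (d_i/(d_o+d_i))² = 0.391;  ∂f/∂d_i = (d_o/(d_o+d_i))² = 0.140
δf = √((∂f/∂d_o · δd_o)² + (∂f/∂d_i · δd_i)²) = √(0.674 + 0.241) = 0.957 cm

0.957 cm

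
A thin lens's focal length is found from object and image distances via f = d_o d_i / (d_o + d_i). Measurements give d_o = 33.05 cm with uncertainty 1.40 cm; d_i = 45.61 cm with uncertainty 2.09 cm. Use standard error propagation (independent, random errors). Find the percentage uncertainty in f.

3.12%

∂f/∂d_o = (d_i/(d_o+d_i))² = 0.336;  ∂f/∂d_i = (d_o/(d_o+d_i))² = 0.177
δf = √((∂f/∂d_o · δd_o)² + (∂f/∂d_i · δd_i)²) = √(0.222 + 0.136) = 0.598 cm
f = 19.16 cm, so δf/f = 0.598/19.16 = 0.0312.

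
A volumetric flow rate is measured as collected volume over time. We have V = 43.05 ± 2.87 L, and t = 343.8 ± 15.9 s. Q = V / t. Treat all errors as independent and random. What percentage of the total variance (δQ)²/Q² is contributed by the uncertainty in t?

32.5%

(δQ/Q)² = (1·δV/V)² + (-1·δt/t)²
  V term: (1×0.0667)² = 0.00444
  t term: (-1×0.0462)² = 0.00214
Total = 0.00658. Share from t = 0.00214/0.00658 = 0.325.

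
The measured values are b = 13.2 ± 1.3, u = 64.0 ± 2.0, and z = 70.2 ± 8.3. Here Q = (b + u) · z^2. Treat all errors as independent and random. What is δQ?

90700

Let w = b + u = 77.2. δw = √(δb² + δu²) = √(1.69 + 4.00) = 2.39, so δw/w = 0.0309.
Q is then a monomial in w, z:
δQ/Q = √((δw/w)² + (2·δz/z)²) = √(0.000955 + 0.0559) = 0.238
Q = 3.8e+05, so δQ = 0.238 × 3.8e+05 = 90700.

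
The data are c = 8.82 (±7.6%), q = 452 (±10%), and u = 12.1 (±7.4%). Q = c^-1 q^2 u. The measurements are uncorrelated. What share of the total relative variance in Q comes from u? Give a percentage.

10.7%

(δQ/Q)² = (-1·δc/c)² + (2·δq/q)² + (1·δu/u)²
  c term: (-1×0.0760)² = 0.00578
  q term: (2×0.100)² = 0.0400
  u term: (1×0.0740)² = 0.00548
Total = 0.0513. Share from u = 0.00548/0.0513 = 0.107.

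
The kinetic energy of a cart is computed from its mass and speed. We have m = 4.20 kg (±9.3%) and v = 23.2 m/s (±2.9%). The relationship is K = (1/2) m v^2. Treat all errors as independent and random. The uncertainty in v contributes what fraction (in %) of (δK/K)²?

(δK/K)² = (1·δm/m)² + (2·δv/v)²
  m term: (1×0.0930)² = 0.00865
  v term: (2×0.0290)² = 0.00336
Total = 0.0120. Share from v = 0.00336/0.0120 = 0.280.

28.0%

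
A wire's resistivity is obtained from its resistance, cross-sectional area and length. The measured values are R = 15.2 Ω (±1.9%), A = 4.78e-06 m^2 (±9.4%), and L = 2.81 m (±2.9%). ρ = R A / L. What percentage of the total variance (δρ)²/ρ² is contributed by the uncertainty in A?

(δρ/ρ)² = (1·δR/R)² + (1·δA/A)² + (-1·δL/L)²
  R term: (1×0.0190)² = 0.000361
  A term: (1×0.0940)² = 0.00884
  L term: (-1×0.0290)² = 0.000841
Total = 0.0100. Share from A = 0.00884/0.0100 = 0.880.

88.0%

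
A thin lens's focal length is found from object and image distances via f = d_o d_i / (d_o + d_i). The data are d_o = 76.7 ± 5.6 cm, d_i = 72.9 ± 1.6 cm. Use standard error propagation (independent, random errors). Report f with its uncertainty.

∂f/∂d_o = (d_i/(d_o+d_i))² = 0.237;  ∂f/∂d_i = (d_o/(d_o+d_i))² = 0.263
δf = √((∂f/∂d_o · δd_o)² + (∂f/∂d_i · δd_i)²) = √(1.77 + 0.177) = 1.39 cm
f = 37.4 cm.

37.4 ± 1.39 cm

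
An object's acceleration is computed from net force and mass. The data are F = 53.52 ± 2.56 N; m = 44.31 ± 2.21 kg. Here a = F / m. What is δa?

0.0835 m/s^2

Products/powers → add relative errors in quadrature, weighted by exponent:
  (1·δF/F)² = (1×0.0478)² = 0.00229;  (-1·δm/m)² = (-1×0.0499)² = 0.00249
δa/a = √(0.00478) = 0.0691
a = 1.208 m/s^2, so δa = 0.0691 × 1.208 = 0.0835 m/s^2.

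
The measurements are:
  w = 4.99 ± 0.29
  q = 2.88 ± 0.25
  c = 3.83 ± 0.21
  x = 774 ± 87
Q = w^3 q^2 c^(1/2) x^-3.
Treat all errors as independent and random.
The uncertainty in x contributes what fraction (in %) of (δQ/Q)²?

(δQ/Q)² = (3·δw/w)² + (2·δq/q)² + (½·δc/c)² + (-3·δx/x)²
  w term: (3×0.0581)² = 0.0304
  q term: (2×0.0868)² = 0.0301
  c term: (0.5×0.0548)² = 0.000752
  x term: (-3×0.112)² = 0.114
Total = 0.175. Share from x = 0.114/0.175 = 0.650.

65.0%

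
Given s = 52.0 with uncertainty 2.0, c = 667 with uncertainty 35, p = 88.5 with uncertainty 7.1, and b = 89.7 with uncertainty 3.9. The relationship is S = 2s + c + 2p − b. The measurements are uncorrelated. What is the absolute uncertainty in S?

For a sum/difference, combine absolute errors in quadrature:
  (2·δs)² = 16.0;  (δc)² = 1220;  (2·δp)² = 202;  (δb)² = 15.2
δS = √(1460) = 38.2

38.2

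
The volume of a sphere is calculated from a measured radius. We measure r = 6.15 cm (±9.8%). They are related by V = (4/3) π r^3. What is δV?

Relative error in a monomial: (δV/V)² = Σ (nᵢ · δxᵢ/xᵢ)².
  (3·δr/r)² = (3×0.0980)² = 0.0864
δV/V = √(0.0864) = 0.294
V = 974 cm^3, so δV = 0.294 × 974 = 286 cm^3.

286 cm^3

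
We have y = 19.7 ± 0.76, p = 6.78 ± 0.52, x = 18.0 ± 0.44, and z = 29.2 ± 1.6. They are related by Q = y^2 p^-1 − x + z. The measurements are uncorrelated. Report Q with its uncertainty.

Let w = y^2·p^-1 = 57.2. δw/w = √((2·δy/y)² + (-1·δp/p)²) = √(0.00595 + 0.00588) = 0.109, so δw = 6.23.
Q = w − x + z: δQ = √(δw² + δx² + δz²) = √(38.8 + 0.194 + 2.56) = 6.44
Q = 68.4.

68.4 ± 6.44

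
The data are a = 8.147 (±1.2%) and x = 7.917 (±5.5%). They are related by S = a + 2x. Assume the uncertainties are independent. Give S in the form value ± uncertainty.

Each term contributes (cᵢ δxᵢ)² to (δS)²:
  (δa)² = 0.00956;  (2·δx)² = 0.758
δS = √(0.768) = 0.876
S = 23.98.

23.98 ± 0.876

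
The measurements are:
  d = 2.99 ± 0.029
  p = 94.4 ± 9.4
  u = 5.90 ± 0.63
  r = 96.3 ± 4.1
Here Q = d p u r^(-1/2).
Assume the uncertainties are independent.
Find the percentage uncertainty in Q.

14.8%

Q is a product of powers, so relative uncertainties combine in quadrature:
  (1·δd/d)² = (1×0.00970)² = 9.41e-05;  (1·δp/p)² = (1×0.0996)² = 0.00992;  (1·δu/u)² = (1×0.107)² = 0.0114;  (−½·δr/r)² = (-0.5×0.0426)² = 0.000453
δQ/Q = √(0.0219) = 0.148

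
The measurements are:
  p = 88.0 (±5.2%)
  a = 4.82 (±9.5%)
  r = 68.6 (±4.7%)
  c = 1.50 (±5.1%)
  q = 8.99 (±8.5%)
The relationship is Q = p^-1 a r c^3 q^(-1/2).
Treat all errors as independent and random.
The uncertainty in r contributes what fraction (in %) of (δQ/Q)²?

(δQ/Q)² = (-1·δp/p)² + (1·δa/a)² + (1·δr/r)² + (3·δc/c)² + (−½·δq/q)²
  p term: (-1×0.0520)² = 0.00270
  a term: (1×0.0950)² = 0.00903
  r term: (1×0.0470)² = 0.00221
  c term: (3×0.0510)² = 0.0234
  q term: (-0.5×0.0850)² = 0.00181
Total = 0.0392. Share from r = 0.00221/0.0392 = 0.0564.

5.64%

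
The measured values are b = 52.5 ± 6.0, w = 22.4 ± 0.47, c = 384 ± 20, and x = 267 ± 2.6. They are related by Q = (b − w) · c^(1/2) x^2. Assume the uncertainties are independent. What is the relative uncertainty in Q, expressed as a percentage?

Let u = b − w = 30.1. δu = √(δb² + δw²) = √(36.0 + 0.221) = 6.02, so δu/u = 0.200.
Q is then a monomial in u, c, x:
δQ/Q = √((δu/u)² + (½·δc/c)² + (2·δx/x)²) = √(0.0400 + 0.000678 + 0.000379) = 0.203

20.3%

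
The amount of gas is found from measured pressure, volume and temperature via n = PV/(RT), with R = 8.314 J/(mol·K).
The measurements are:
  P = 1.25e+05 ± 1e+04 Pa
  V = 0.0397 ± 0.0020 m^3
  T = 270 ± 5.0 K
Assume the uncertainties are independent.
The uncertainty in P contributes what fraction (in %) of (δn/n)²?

(δn/n)² = (1·δP/P)² + (1·δV/V)² + (-1·δT/T)²
  P term: (1×0.0800)² = 0.00640
  V term: (1×0.0504)² = 0.00254
  T term: (-1×0.0185)² = 0.000343
Total = 0.00928. Share from P = 0.00640/0.00928 = 0.690.

69.0%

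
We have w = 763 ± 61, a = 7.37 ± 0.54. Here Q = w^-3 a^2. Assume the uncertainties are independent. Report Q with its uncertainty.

(1.22 ± 0.344) × 10^-7

Each factor contributes (exponent × relative error)² to (δQ/Q)²:
  (-3·δw/w)² = (-3×0.0799)² = 0.0575;  (2·δa/a)² = (2×0.0733)² = 0.0215
δQ/Q = √(0.0790) = 0.281
Q = 1.22e-07, so δQ = 0.281 × 1.22e-07 = 3.44e-08.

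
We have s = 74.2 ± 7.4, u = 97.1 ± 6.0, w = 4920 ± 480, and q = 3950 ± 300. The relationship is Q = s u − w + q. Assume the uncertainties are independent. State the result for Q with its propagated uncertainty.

Let p = s·u = 7200. δp/p = √((1·δs/s)² + (1·δu/u)²) = √(0.00995 + 0.00382) = 0.117, so δp = 845.
Q = p − w + q: δQ = √(δp² + δw² + δq²) = √(7.15e+05 + 2.3e+05 + 90000) = 1020
Q = 6230.

6230 ± 1020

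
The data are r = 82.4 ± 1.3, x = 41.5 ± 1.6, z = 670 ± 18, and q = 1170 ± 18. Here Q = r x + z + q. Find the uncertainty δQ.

Let p = r·x = 3420. δp/p = √((1·δr/r)² + (1·δx/x)²) = √(0.000249 + 0.00149) = 0.0417, so δp = 142.
Q = p + z + q: δQ = √(δp² + δz² + δq²) = √(20300 + 324 + 324) = 145

145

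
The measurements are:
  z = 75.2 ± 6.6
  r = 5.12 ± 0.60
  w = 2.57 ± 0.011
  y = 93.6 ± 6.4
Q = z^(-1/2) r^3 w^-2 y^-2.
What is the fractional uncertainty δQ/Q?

For a monomial Q ∝ z^(-1/2), r^3, w^-2, y^-2, fractional errors add in quadrature:
  (−½·δz/z)² = (-0.5×0.0878)² = 0.00193;  (3·δr/r)² = (3×0.117)² = 0.124;  (-2·δw/w)² = (-2×0.00428)² = 7.33e-05;  (-2·δy/y)² = (-2×0.0684)² = 0.0187
δQ/Q = √(0.144) = 0.380

0.380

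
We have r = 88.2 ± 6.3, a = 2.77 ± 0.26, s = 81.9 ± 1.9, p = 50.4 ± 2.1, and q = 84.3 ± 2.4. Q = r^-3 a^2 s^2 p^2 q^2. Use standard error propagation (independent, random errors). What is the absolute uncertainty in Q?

4.14e+05

Products/powers → add relative errors in quadrature, weighted by exponent:
  (-3·δr/r)² = (-3×0.0714)² = 0.0459;  (2·δa/a)² = (2×0.0939)² = 0.0352;  (2·δs/s)² = (2×0.0232)² = 0.00215;  (2·δp/p)² = (2×0.0417)² = 0.00694;  (2·δq/q)² = (2×0.0285)² = 0.00324
δQ/Q = √(0.0935) = 0.306
Q = 1.35e+06, so δQ = 0.306 × 1.35e+06 = 4.14e+05.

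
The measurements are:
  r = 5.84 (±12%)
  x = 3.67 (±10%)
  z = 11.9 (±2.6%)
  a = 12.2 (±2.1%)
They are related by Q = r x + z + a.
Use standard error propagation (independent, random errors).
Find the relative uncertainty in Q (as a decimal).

0.0741

Let p = r·x = 21.4. δp/p = √((1·δr/r)² + (1·δx/x)²) = √(0.0144 + 0.0100) = 0.156, so δp = 3.35.
Q = p + z + a: δQ = √(δp² + δz² + δa²) = √(11.2 + 0.0957 + 0.0656) = 3.37
Q = 45.5, so δQ/Q = 3.37/45.5 = 0.0741.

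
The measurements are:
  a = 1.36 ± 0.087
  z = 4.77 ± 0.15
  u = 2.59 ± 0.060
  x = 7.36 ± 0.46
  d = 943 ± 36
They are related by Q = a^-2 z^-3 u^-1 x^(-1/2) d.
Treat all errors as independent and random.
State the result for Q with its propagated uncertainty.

0.669 ± 0.112

For a monomial Q ∝ a^-2, z^-3, u^-1, x^(-1/2), d, fractional errors add in quadrature:
  (-2·δa/a)² = (-2×0.0640)² = 0.0164;  (-3·δz/z)² = (-3×0.0314)² = 0.00890;  (-1·δu/u)² = (-1×0.0232)² = 0.000537;  (−½·δx/x)² = (-0.5×0.0625)² = 0.000977;  (1·δd/d)² = (1×0.0382)² = 0.00146
δQ/Q = √(0.0282) = 0.168
Q = 0.669, so δQ = 0.168 × 0.669 = 0.112.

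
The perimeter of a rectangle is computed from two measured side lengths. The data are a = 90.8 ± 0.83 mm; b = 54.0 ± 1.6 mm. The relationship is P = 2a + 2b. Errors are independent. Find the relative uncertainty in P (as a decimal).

Each term contributes (cᵢ δxᵢ)² to (δP)²:
  (2·δa)² = 2.76;  (2·δb)² = 10.2
δP = √(13.0) = 3.60 mm
P = 290 mm, so δP/P = 3.60/290 = 0.0124.

0.0124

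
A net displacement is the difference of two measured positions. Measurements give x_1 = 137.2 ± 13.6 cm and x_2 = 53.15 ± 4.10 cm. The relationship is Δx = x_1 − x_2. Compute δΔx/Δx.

Δx is a linear combination, so absolute uncertainties add in quadrature:
  (δx_1)² = 185;  (δx_2)² = 16.8
δΔx = √(202) = 14.2 cm
Δx = 84.05 cm, so δΔx/Δx = 14.2/84.05 = 0.169.

0.169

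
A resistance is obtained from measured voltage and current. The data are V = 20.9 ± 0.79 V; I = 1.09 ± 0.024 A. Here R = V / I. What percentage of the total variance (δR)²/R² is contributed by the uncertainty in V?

(δR/R)² = (1·δV/V)² + (-1·δI/I)²
  V term: (1×0.0378)² = 0.00143
  I term: (-1×0.0220)² = 0.000485
Total = 0.00191. Share from V = 0.00143/0.00191 = 0.747.

74.7%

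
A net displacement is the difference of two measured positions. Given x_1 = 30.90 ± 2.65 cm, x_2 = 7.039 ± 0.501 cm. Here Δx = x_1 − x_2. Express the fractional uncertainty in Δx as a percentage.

11.3%

Absolute uncertainties add in quadrature for a linear combination:
  (δx_1)² = 7.02;  (δx_2)² = 0.251
δΔx = √(7.27) = 2.70 cm
Δx = 23.86 cm, so δΔx/Δx = 2.70/23.86 = 0.113.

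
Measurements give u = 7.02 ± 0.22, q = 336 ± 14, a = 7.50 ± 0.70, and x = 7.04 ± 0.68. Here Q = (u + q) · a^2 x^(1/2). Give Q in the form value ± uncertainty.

Let w = u + q = 343. δw = √(δu² + δq²) = √(0.0484 + 196) = 14.0, so δw/w = 0.0408.
Q is then a monomial in w, a, x:
δQ/Q = √((δw/w)² + (2·δa/a)² + (½·δx/x)²) = √(0.00167 + 0.0348 + 0.00233) = 0.197
Q = 51200, so δQ = 0.197 × 51200 = 10100.

51200 ± 10100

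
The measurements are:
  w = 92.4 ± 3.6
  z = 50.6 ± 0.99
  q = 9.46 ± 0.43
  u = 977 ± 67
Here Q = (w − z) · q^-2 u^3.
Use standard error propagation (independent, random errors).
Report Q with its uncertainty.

Let h = w − z = 41.8. δh = √(δw² + δz²) = √(13.0 + 0.980) = 3.73, so δh/h = 0.0893.
Q is then a monomial in h, q, u:
δQ/Q = √((δh/h)² + (-2·δq/q)² + (3·δu/u)²) = √(0.00798 + 0.00826 + 0.0423) = 0.242
Q = 4.36e+08, so δQ = 0.242 × 4.36e+08 = 1.05e+08.

(4.36 ± 1.05) × 10^8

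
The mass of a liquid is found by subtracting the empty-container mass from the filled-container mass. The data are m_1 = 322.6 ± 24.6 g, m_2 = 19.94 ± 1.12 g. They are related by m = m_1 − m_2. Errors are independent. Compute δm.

24.6 g

Sums and differences: (δm)² = Σ (cᵢ δxᵢ)².
  (δm_1)² = 605;  (δm_2)² = 1.25
δm = √(606) = 24.6 g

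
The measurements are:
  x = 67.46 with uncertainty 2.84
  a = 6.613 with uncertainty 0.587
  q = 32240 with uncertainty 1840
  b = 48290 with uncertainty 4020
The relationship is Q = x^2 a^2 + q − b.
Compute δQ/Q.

Let p = x^2·a^2 = 199000. δp/p = √((2·δx/x)² + (2·δa/a)²) = √(0.00709 + 0.0315) = 0.196, so δp = 39100.
Q = p + q − b: δQ = √(δp² + δq² + δb²) = √(1.53e+09 + 3.39e+06 + 1.62e+07) = 39400
Q = 183000, so δQ/Q = 39400/183000 = 0.215.

0.215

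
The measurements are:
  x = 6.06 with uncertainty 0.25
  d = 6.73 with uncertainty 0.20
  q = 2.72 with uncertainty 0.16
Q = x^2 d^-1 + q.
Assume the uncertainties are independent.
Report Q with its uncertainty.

8.18 ± 0.505

Let p = x^2·d^-1 = 5.46. δp/p = √((2·δx/x)² + (-1·δd/d)²) = √(0.00681 + 0.000883) = 0.0877, so δp = 0.479.
Q = p + q: δQ = √(δp² + δq²) = √(0.229 + 0.0256) = 0.505
Q = 8.18.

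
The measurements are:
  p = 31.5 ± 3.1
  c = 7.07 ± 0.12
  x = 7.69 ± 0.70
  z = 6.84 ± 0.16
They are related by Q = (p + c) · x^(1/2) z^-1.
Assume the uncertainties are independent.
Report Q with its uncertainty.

15.6 ± 1.49

Let u = p + c = 38.6. δu = √(δp² + δc²) = √(9.61 + 0.0144) = 3.10, so δu/u = 0.0804.
Q is then a monomial in u, x, z:
δQ/Q = √((δu/u)² + (½·δx/x)² + (-1·δz/z)²) = √(0.00647 + 0.00207 + 0.000547) = 0.0953
Q = 15.6, so δQ = 0.0953 × 15.6 = 1.49.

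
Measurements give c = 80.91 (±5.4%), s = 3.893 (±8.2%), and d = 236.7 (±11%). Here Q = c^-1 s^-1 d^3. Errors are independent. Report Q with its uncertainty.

42100 ± 14500

For a monomial Q ∝ c^-1, s^-1, d^3, fractional errors add in quadrature:
  (-1·δc/c)² = (-1×0.0540)² = 0.00292;  (-1·δs/s)² = (-1×0.0820)² = 0.00672;  (3·δd/d)² = (3×0.110)² = 0.109
δQ/Q = √(0.119) = 0.344
Q = 42100, so δQ = 0.344 × 42100 = 14500.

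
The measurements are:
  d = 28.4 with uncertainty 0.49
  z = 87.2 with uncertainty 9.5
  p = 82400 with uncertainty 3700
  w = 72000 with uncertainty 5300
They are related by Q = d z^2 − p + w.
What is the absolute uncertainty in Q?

47600

Let h = d·z^2 = 2.16e+05. δh/h = √((1·δd/d)² + (2·δz/z)²) = √(0.000298 + 0.0475) = 0.219, so δh = 47200.
Q = h − p + w: δQ = √(δh² + δp² + δw²) = √(2.23e+09 + 1.37e+07 + 2.81e+07) = 47600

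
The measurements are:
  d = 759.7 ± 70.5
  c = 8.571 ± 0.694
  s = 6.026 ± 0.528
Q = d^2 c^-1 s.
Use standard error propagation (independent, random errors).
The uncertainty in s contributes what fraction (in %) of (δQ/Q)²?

(δQ/Q)² = (2·δd/d)² + (-1·δc/c)² + (1·δs/s)²
  d term: (2×0.0928)² = 0.0344
  c term: (-1×0.0810)² = 0.00656
  s term: (1×0.0876)² = 0.00768
Total = 0.0487. Share from s = 0.00768/0.0487 = 0.158.

15.8%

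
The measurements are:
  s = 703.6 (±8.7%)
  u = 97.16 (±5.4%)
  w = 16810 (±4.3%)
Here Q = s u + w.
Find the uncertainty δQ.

7040

Let p = s·u = 68360. δp/p = √((1·δs/s)² + (1·δu/u)²) = √(0.00757 + 0.00292) = 0.102, so δp = 7000.
Q = p + w: δQ = √(δp² + δw²) = √(4.9e+07 + 5.22e+05) = 7040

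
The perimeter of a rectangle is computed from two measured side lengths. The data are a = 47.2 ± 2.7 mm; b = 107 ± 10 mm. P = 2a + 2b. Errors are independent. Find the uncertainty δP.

P is a linear combination, so absolute uncertainties add in quadrature:
  (2·δa)² = 29.2;  (2·δb)² = 400
δP = √(429) = 20.7 mm

20.7 mm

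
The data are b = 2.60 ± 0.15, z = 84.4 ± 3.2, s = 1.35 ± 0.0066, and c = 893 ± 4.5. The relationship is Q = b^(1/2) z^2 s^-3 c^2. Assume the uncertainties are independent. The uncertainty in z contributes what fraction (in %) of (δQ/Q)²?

83.3%

(δQ/Q)² = (½·δb/b)² + (2·δz/z)² + (-3·δs/s)² + (2·δc/c)²
  b term: (0.5×0.0577)² = 0.000832
  z term: (2×0.0379)² = 0.00575
  s term: (-3×0.00489)² = 0.000215
  c term: (2×0.00504)² = 0.000102
Total = 0.00690. Share from z = 0.00575/0.00690 = 0.833.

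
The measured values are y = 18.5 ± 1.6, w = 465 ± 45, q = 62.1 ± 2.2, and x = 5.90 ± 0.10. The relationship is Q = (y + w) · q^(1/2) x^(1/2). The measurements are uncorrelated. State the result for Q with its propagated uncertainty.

Let u = y + w = 484. δu = √(δy² + δw²) = √(2.56 + 2020) = 45.0, so δu/u = 0.0931.
Q is then a monomial in u, q, x:
δQ/Q = √((δu/u)² + (½·δq/q)² + (½·δx/x)²) = √(0.00867 + 0.000314 + 7.18e-05) = 0.0952
Q = 9250, so δQ = 0.0952 × 9250 = 881.

9250 ± 881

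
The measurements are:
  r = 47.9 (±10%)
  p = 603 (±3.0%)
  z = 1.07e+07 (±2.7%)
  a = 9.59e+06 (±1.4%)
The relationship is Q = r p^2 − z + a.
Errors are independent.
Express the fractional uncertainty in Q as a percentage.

12.6%

Let w = r·p^2 = 1.74e+07. δw/w = √((1·δr/r)² + (2·δp/p)²) = √(0.0100 + 0.00360) = 0.117, so δw = 2.03e+06.
Q = w − z + a: δQ = √(δw² + δz² + δa²) = √(4.13e+12 + 8.35e+10 + 1.8e+10) = 2.06e+06
Q = 1.63e+07, so δQ/Q = 2.06e+06/1.63e+07 = 0.126.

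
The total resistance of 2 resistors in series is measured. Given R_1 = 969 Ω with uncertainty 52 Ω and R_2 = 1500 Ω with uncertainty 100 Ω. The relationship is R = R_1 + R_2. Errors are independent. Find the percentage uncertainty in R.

4.57%

Sums and differences: (δR)² = Σ (cᵢ δxᵢ)².
  (δR_1)² = 2700;  (δR_2)² = 10000
δR = √(12700) = 113 Ω
R = 2470 Ω, so δR/R = 113/2470 = 0.0457.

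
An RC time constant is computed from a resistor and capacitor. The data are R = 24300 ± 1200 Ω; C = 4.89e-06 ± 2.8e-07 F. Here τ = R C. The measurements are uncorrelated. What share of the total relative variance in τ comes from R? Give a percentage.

(δτ/τ)² = (1·δR/R)² + (1·δC/C)²
  R term: (1×0.0494)² = 0.00244
  C term: (1×0.0573)² = 0.00328
Total = 0.00572. Share from R = 0.00244/0.00572 = 0.427.

42.7%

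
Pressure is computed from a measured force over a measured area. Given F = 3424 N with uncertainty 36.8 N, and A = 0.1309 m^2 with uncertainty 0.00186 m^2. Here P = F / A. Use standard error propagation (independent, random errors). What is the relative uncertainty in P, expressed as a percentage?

1.78%

For a monomial P ∝ F, A^-1, fractional errors add in quadrature:
  (1·δF/F)² = (1×0.0107)² = 0.000116;  (-1·δA/A)² = (-1×0.0142)² = 0.000202
δP/P = √(0.000317) = 0.0178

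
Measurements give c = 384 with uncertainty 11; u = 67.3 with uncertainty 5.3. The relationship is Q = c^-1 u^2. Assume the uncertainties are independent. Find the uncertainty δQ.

1.89

Q is a product of powers, so relative uncertainties combine in quadrature:
  (-1·δc/c)² = (-1×0.0286)² = 0.000821;  (2·δu/u)² = (2×0.0788)² = 0.0248
δQ/Q = √(0.0256) = 0.160
Q = 11.8, so δQ = 0.160 × 11.8 = 1.89.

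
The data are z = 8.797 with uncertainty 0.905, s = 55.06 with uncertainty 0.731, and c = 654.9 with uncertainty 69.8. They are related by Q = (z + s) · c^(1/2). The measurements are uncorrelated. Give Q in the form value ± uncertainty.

Let u = z + s = 63.86. δu = √(δz² + δs²) = √(0.819 + 0.534) = 1.16, so δu/u = 0.0182.
Q is then a monomial in u, c:
δQ/Q = √((δu/u)² + (½·δc/c)²) = √(0.000332 + 0.00284) = 0.0563
Q = 1634, so δQ = 0.0563 × 1634 = 92.0.

1634 ± 92.0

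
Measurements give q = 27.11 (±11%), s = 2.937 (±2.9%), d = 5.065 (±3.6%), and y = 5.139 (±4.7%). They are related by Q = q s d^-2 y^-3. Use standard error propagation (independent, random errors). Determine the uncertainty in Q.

For a monomial Q ∝ q, s, d^-2, y^-3, fractional errors add in quadrature:
  (1·δq/q)² = (1×0.110)² = 0.0121;  (1·δs/s)² = (1×0.0290)² = 0.000841;  (-2·δd/d)² = (-2×0.0360)² = 0.00518;  (-3·δy/y)² = (-3×0.0470)² = 0.0199
δQ/Q = √(0.0380) = 0.195
Q = 0.02287, so δQ = 0.195 × 0.02287 = 0.00446.

0.00446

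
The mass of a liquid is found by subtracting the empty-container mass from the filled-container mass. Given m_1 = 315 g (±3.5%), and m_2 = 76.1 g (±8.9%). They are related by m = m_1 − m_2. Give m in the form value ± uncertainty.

Sums and differences: (δm)² = Σ (cᵢ δxᵢ)².
  (δm_1)² = 122;  (δm_2)² = 45.9
δm = √(167) = 12.9 g
m = 239 g.

239 ± 12.9 g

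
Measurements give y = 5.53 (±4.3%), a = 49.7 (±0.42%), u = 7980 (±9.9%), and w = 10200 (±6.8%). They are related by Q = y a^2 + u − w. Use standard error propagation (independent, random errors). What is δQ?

Let p = y·a^2 = 13700. δp/p = √((1·δy/y)² + (2·δa/a)²) = √(0.00185 + 7.06e-05) = 0.0438, so δp = 598.
Q = p + u − w: δQ = √(δp² + δu² + δw²) = √(3.58e+05 + 6.24e+05 + 4.81e+05) = 1210

1210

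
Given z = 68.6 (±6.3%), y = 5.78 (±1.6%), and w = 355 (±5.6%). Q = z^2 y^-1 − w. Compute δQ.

Let p = z^2·y^-1 = 814. δp/p = √((2·δz/z)² + (-1·δy/y)²) = √(0.0159 + 0.000256) = 0.127, so δp = 103.
Q = p − w: δQ = √(δp² + δw²) = √(10700 + 395) = 105

105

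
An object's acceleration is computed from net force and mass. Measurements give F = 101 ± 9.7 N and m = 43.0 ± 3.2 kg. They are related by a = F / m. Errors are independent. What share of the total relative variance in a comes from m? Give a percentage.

37.5%

(δa/a)² = (1·δF/F)² + (-1·δm/m)²
  F term: (1×0.0960)² = 0.00922
  m term: (-1×0.0744)² = 0.00554
Total = 0.0148. Share from m = 0.00554/0.0148 = 0.375.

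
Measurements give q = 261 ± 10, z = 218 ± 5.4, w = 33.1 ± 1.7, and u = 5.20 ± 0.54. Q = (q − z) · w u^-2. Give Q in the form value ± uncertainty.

52.6 ± 17.9

Let h = q − z = 43.0. δh = √(δq² + δz²) = √(100 + 29.2) = 11.4, so δh/h = 0.264.
Q is then a monomial in h, w, u:
δQ/Q = √((δh/h)² + (1·δw/w)² + (-2·δu/u)²) = √(0.0699 + 0.00264 + 0.0431) = 0.340
Q = 52.6, so δQ = 0.340 × 52.6 = 17.9.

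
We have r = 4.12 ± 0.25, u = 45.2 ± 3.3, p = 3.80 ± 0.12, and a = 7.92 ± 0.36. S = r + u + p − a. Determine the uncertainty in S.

Each term contributes (cᵢ δxᵢ)² to (δS)²:
  (δr)² = 0.0625;  (δu)² = 10.9;  (δp)² = 0.0144;  (δa)² = 0.130
δS = √(11.1) = 3.33

3.33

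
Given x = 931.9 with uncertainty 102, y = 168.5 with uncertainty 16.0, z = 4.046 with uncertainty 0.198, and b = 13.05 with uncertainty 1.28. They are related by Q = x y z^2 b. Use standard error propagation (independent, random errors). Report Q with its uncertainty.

(3.355 ± 0.673) × 10^7

Since Q is a product/quotient, work with relative uncertainties:
  (1·δx/x)² = (1×0.109)² = 0.0120;  (1·δy/y)² = (1×0.0950)² = 0.00902;  (2·δz/z)² = (2×0.0489)² = 0.00958;  (1·δb/b)² = (1×0.0981)² = 0.00962
δQ/Q = √(0.0402) = 0.200
Q = 3.355e+07, so δQ = 0.200 × 3.355e+07 = 6.73e+06.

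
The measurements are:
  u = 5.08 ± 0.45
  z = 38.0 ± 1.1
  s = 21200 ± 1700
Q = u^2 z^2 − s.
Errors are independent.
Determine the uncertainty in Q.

7150

Let p = u^2·z^2 = 37300. δp/p = √((2·δu/u)² + (2·δz/z)²) = √(0.0314 + 0.00335) = 0.186, so δp = 6950.
Q = p − s: δQ = √(δp² + δs²) = √(4.82e+07 + 2.89e+06) = 7150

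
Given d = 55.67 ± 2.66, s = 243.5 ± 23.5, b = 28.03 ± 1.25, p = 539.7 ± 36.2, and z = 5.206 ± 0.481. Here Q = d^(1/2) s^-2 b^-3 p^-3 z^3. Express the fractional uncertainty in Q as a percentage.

41.6%

Relative error in a monomial: (δQ/Q)² = Σ (nᵢ · δxᵢ/xᵢ)².
  (½·δd/d)² = (0.5×0.0478)² = 0.000571;  (-2·δs/s)² = (-2×0.0965)² = 0.0373;  (-3·δb/b)² = (-3×0.0446)² = 0.0179;  (-3·δp/p)² = (-3×0.0671)² = 0.0405;  (3·δz/z)² = (3×0.0924)² = 0.0768
δQ/Q = √(0.173) = 0.416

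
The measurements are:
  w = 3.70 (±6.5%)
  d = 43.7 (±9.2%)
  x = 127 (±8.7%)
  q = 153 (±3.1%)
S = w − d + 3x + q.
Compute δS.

S is a linear combination, so absolute uncertainties add in quadrature:
  (δw)² = 0.0578;  (δd)² = 16.2;  (3·δx)² = 1100;  (δq)² = 22.5
δS = √(1140) = 33.7

33.7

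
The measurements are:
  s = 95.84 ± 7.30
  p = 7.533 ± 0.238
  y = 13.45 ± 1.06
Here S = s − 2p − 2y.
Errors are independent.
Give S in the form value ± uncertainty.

For a sum/difference, combine absolute errors in quadrature:
  (δs)² = 53.3;  (2·δp)² = 0.227;  (2·δy)² = 4.49
δS = √(58.0) = 7.62
S = 53.87.

53.87 ± 7.62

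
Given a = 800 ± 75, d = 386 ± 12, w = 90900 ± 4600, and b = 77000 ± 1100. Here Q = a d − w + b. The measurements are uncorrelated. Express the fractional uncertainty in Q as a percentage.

10.5%

Let p = a·d = 3.09e+05. δp/p = √((1·δa/a)² + (1·δd/d)²) = √(0.00879 + 0.000966) = 0.0988, so δp = 30500.
Q = p − w + b: δQ = √(δp² + δw² + δb²) = √(9.3e+08 + 2.12e+07 + 1.21e+06) = 30900
Q = 2.95e+05, so δQ/Q = 30900/2.95e+05 = 0.105.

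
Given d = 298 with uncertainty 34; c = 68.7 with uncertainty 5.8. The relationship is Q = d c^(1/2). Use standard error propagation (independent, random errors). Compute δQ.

300

Products/powers → add relative errors in quadrature, weighted by exponent:
  (1·δd/d)² = (1×0.114)² = 0.0130;  (½·δc/c)² = (0.5×0.0844)² = 0.00178
δQ/Q = √(0.0148) = 0.122
Q = 2470, so δQ = 0.122 × 2470 = 300.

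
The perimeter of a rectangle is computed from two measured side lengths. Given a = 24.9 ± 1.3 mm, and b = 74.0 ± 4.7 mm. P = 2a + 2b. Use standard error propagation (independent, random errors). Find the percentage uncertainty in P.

P is a linear combination, so absolute uncertainties add in quadrature:
  (2·δa)² = 6.76;  (2·δb)² = 88.4
δP = √(95.1) = 9.75 mm
P = 198 mm, so δP/P = 9.75/198 = 0.0493.

4.93%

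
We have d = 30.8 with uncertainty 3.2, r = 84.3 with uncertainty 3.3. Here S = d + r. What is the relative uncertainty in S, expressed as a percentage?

Sums and differences: (δS)² = Σ (cᵢ δxᵢ)².
  (δd)² = 10.2;  (δr)² = 10.9
δS = √(21.1) = 4.60
S = 115, so δS/S = 4.60/115 = 0.0399.

3.99%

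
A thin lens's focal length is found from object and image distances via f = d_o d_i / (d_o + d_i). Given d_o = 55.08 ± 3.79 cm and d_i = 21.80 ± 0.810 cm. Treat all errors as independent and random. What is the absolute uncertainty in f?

∂f/∂d_o = (d_i/(d_o+d_i))² = 0.0804;  ∂f/∂d_i = (d_o/(d_o+d_i))² = 0.513
δf = √((∂f/∂d_o · δd_o)² + (∂f/∂d_i · δd_i)²) = √(0.0929 + 0.173) = 0.515 cm

0.515 cm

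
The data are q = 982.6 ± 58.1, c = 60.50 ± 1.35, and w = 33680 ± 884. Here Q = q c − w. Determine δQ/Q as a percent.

15.0%

Let p = q·c = 59450. δp/p = √((1·δq/q)² + (1·δc/c)²) = √(0.00350 + 0.000498) = 0.0632, so δp = 3760.
Q = p − w: δQ = √(δp² + δw²) = √(1.41e+07 + 7.81e+05) = 3860
Q = 25770, so δQ/Q = 3860/25770 = 0.150.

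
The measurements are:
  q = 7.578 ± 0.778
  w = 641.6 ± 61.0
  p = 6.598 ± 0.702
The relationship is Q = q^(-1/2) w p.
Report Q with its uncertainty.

For a monomial Q ∝ q^(-1/2), w, p, fractional errors add in quadrature:
  (−½·δq/q)² = (-0.5×0.103)² = 0.00264;  (1·δw/w)² = (1×0.0951)² = 0.00904;  (1·δp/p)² = (1×0.106)² = 0.0113
δQ/Q = √(0.0230) = 0.152
Q = 1538, so δQ = 0.152 × 1538 = 233.

1538 ± 233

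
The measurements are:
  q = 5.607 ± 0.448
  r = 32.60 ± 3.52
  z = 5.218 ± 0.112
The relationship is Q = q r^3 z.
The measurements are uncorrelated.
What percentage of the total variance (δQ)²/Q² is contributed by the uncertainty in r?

(δQ/Q)² = (1·δq/q)² + (3·δr/r)² + (1·δz/z)²
  q term: (1×0.0799)² = 0.00638
  r term: (3×0.108)² = 0.105
  z term: (1×0.0215)² = 0.000461
Total = 0.112. Share from r = 0.105/0.112 = 0.939.

93.9%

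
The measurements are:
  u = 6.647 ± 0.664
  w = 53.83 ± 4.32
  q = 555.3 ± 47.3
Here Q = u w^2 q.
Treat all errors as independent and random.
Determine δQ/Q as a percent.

20.7%

Relative error in a monomial: (δQ/Q)² = Σ (nᵢ · δxᵢ/xᵢ)².
  (1·δu/u)² = (1×0.0999)² = 0.00998;  (2·δw/w)² = (2×0.0803)² = 0.0258;  (1·δq/q)² = (1×0.0852)² = 0.00726
δQ/Q = √(0.0430) = 0.207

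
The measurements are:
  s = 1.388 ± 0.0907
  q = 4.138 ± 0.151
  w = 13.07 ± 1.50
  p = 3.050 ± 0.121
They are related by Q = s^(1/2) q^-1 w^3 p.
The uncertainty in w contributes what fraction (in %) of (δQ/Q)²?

(δQ/Q)² = (½·δs/s)² + (-1·δq/q)² + (3·δw/w)² + (1·δp/p)²
  s term: (0.5×0.0653)² = 0.00107
  q term: (-1×0.0365)² = 0.00133
  w term: (3×0.115)² = 0.119
  p term: (1×0.0397)² = 0.00157
Total = 0.123. Share from w = 0.119/0.123 = 0.968.

96.8%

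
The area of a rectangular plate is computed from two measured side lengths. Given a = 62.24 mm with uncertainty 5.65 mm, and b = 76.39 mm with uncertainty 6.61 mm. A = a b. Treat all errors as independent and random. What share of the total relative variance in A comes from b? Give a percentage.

(δA/A)² = (1·δa/a)² + (1·δb/b)²
  a term: (1×0.0908)² = 0.00824
  b term: (1×0.0865)² = 0.00749
Total = 0.0157. Share from b = 0.00749/0.0157 = 0.476.

47.6%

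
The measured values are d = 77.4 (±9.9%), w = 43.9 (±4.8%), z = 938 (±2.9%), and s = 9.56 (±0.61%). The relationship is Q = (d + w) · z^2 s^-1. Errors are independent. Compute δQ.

Let u = d + w = 121. δu = √(δd² + δw²) = √(58.7 + 4.44) = 7.95, so δu/u = 0.0655.
Q is then a monomial in u, z, s:
δQ/Q = √((δu/u)² + (2·δz/z)² + (-1·δs/s)²) = √(0.00429 + 0.00336 + 3.72e-05) = 0.0877
Q = 1.12e+07, so δQ = 0.0877 × 1.12e+07 = 9.79e+05.

9.79e+05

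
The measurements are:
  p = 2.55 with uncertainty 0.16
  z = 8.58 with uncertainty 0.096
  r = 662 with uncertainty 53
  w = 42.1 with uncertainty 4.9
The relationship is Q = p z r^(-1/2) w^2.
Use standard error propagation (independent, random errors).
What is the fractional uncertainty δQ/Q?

Each factor contributes (exponent × relative error)² to (δQ/Q)²:
  (1·δp/p)² = (1×0.0627)² = 0.00394;  (1·δz/z)² = (1×0.0112)² = 0.000125;  (−½·δr/r)² = (-0.5×0.0801)² = 0.00160;  (2·δw/w)² = (2×0.116)² = 0.0542
δQ/Q = √(0.0599) = 0.245

0.245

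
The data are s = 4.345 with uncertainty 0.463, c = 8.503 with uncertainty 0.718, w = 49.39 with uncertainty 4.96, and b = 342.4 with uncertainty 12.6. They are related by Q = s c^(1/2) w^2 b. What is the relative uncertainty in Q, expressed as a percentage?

For a monomial Q ∝ s, c^(1/2), w^2, b, fractional errors add in quadrature:
  (1·δs/s)² = (1×0.107)² = 0.0114;  (½·δc/c)² = (0.5×0.0844)² = 0.00178;  (2·δw/w)² = (2×0.100)² = 0.0403;  (1·δb/b)² = (1×0.0368)² = 0.00135
δQ/Q = √(0.0548) = 0.234

23.4%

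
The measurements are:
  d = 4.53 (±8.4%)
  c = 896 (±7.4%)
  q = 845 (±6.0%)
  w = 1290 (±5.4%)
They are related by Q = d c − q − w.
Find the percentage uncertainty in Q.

24.0%

Let p = d·c = 4060. δp/p = √((1·δd/d)² + (1·δc/c)²) = √(0.00706 + 0.00548) = 0.112, so δp = 454.
Q = p − q − w: δQ = √(δp² + δq² + δw²) = √(2.06e+05 + 2570 + 4850) = 462
Q = 1920, so δQ/Q = 462/1920 = 0.240.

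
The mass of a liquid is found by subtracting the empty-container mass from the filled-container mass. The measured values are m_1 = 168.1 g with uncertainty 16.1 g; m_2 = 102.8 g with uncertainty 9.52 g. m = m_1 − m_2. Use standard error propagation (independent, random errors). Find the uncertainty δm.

18.7 g

For a sum/difference, combine absolute errors in quadrature:
  (δm_1)² = 259;  (δm_2)² = 90.6
δm = √(350) = 18.7 g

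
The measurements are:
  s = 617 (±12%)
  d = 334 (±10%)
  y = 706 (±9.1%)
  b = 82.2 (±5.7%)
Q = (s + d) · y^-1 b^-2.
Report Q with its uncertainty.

Let u = s + d = 951. δu = √(δs² + δd²) = √(5480 + 1120) = 81.2, so δu/u = 0.0854.
Q is then a monomial in u, y, b:
δQ/Q = √((δu/u)² + (-1·δy/y)² + (-2·δb/b)²) = √(0.00729 + 0.00828 + 0.0130) = 0.169
Q = 0.000199, so δQ = 0.169 × 0.000199 = 3.37e-05.

(1.99 ± 0.337) × 10^-4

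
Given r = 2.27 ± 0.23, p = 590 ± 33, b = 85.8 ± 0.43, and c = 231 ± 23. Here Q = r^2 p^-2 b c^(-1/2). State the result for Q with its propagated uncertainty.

For a monomial Q ∝ r^2, p^-2, b, c^(-1/2), fractional errors add in quadrature:
  (2·δr/r)² = (2×0.101)² = 0.0411;  (-2·δp/p)² = (-2×0.0559)² = 0.0125;  (1·δb/b)² = (1×0.00501)² = 2.51e-05;  (−½·δc/c)² = (-0.5×0.0996)² = 0.00248
δQ/Q = √(0.0561) = 0.237
Q = 8.36e-05, so δQ = 0.237 × 8.36e-05 = 1.98e-05.

(8.36 ± 1.98) × 10^-5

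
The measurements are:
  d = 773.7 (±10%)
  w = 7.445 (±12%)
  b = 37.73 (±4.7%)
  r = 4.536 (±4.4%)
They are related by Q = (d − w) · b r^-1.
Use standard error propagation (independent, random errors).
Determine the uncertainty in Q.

763

Let u = d − w = 766.3. δu = √(δd² + δw²) = √(5990 + 0.798) = 77.4, so δu/u = 0.101.
Q is then a monomial in u, b, r:
δQ/Q = √((δu/u)² + (1·δb/b)² + (-1·δr/r)²) = √(0.0102 + 0.00221 + 0.00194) = 0.120
Q = 6374, so δQ = 0.120 × 6374 = 763.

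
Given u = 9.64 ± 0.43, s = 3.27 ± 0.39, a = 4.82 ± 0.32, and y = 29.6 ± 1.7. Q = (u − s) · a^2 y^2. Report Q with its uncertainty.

(1.30 ± 0.256) × 10^5

Let w = u − s = 6.37. δw = √(δu² + δs²) = √(0.185 + 0.152) = 0.581, so δw/w = 0.0911.
Q is then a monomial in w, a, y:
δQ/Q = √((δw/w)² + (2·δa/a)² + (2·δy/y)²) = √(0.00831 + 0.0176 + 0.0132) = 0.198
Q = 1.3e+05, so δQ = 0.198 × 1.3e+05 = 25600.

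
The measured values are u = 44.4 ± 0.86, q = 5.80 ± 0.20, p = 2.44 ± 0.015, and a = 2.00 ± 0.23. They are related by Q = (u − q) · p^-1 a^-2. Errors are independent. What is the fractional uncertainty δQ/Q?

0.231

Let w = u − q = 38.6. δw = √(δu² + δq²) = √(0.740 + 0.0400) = 0.883, so δw/w = 0.0229.
Q is then a monomial in w, p, a:
δQ/Q = √((δw/w)² + (-1·δp/p)² + (-2·δa/a)²) = √(0.000523 + 3.78e-05 + 0.0529) = 0.231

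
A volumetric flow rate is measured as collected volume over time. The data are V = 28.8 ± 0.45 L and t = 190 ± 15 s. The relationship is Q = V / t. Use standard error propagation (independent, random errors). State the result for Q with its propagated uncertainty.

0.152 ± 0.0122 L/s

Each factor contributes (exponent × relative error)² to (δQ/Q)²:
  (1·δV/V)² = (1×0.0156)² = 0.000244;  (-1·δt/t)² = (-1×0.0789)² = 0.00623
δQ/Q = √(0.00648) = 0.0805
Q = 0.152 L/s, so δQ = 0.0805 × 0.152 = 0.0122 L/s.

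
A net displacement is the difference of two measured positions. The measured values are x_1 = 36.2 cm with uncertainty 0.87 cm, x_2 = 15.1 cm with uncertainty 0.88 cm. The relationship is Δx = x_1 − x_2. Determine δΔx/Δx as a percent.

5.86%

Δx is a linear combination, so absolute uncertainties add in quadrature:
  (δx_1)² = 0.757;  (δx_2)² = 0.774
δΔx = √(1.53) = 1.24 cm
Δx = 21.1 cm, so δΔx/Δx = 1.24/21.1 = 0.0586.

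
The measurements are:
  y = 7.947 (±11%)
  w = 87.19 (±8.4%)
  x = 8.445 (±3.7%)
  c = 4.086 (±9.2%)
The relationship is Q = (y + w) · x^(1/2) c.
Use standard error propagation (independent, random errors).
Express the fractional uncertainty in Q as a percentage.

12.2%

Let u = y + w = 95.14. δu = √(δy² + δw²) = √(0.764 + 53.6) = 7.38, so δu/u = 0.0775.
Q is then a monomial in u, x, c:
δQ/Q = √((δu/u)² + (½·δx/x)² + (1·δc/c)²) = √(0.00601 + 0.000342 + 0.00846) = 0.122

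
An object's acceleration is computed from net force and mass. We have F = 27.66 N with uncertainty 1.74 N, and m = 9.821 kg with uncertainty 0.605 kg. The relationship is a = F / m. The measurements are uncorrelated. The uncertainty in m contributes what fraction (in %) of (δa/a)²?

(δa/a)² = (1·δF/F)² + (-1·δm/m)²
  F term: (1×0.0629)² = 0.00396
  m term: (-1×0.0616)² = 0.00379
Total = 0.00775. Share from m = 0.00379/0.00775 = 0.490.

49.0%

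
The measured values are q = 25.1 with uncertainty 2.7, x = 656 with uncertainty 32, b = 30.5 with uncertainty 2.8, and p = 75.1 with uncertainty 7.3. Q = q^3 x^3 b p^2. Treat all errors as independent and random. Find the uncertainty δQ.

Each factor contributes (exponent × relative error)² to (δQ/Q)²:
  (3·δq/q)² = (3×0.108)² = 0.104;  (3·δx/x)² = (3×0.0488)² = 0.0214;  (1·δb/b)² = (1×0.0918)² = 0.00843;  (2·δp/p)² = (2×0.0972)² = 0.0378
δQ/Q = √(0.172) = 0.414
Q = 7.68e+17, so δQ = 0.414 × 7.68e+17 = 3.18e+17.

3.18e+17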